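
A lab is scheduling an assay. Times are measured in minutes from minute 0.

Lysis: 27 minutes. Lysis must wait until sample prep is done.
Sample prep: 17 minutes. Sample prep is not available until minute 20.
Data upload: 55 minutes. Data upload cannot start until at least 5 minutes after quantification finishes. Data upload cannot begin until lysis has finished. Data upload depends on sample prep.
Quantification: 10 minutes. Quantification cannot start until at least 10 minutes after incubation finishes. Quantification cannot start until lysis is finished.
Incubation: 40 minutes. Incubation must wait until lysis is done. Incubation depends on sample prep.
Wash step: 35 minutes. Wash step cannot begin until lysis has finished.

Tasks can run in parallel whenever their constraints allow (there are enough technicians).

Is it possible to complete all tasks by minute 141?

No

After its own release at minute 20, sample prep can start at minute 20 and finishes at minute 37.
After sample prep (finishes minute 37), lysis can start at minute 37 and finishes at minute 64.
Wash step waits on lysis (finishes minute 64), so it starts at minute 64 and finishes at 64 + 35 = minute 99.
Incubation needs all of lysis (finishes minute 64); sample prep (finishes minute 37). That puts its earliest start at minute 64; it finishes at 64 + 40 = minute 104.
For quantification: incubation (finishes minute 104, plus 10-minute gap → minute 114); lysis (finishes minute 64). Taking the maximum gives a start of minute 114, and it finishes at 114 + 10 = minute 124.
Data upload cannot start until quantification (finishes minute 124, plus 5-minute gap → minute 129); lysis (finishes minute 64); sample prep (finishes minute 37). The controlling bound is minute 129, so data upload finishes at 129 + 55 = minute 184.
The earliest everything can be done is minute 184, which is after the deadline of 141, so it is not possible.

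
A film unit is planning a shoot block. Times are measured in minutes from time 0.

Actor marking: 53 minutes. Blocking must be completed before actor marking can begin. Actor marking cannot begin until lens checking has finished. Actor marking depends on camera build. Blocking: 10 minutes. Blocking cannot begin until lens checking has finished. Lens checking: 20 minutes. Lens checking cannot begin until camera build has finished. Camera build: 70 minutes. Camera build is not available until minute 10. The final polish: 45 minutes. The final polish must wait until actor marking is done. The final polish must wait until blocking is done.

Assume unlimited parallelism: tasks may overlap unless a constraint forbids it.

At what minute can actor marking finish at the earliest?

163

Camera build cannot begin until its own release at minute 10. It runs from minute 10 to 10 + 70 = minute 80.
After camera build (finishes minute 80), lens checking can start at minute 80 and finishes at minute 100.
After lens checking (finishes minute 100), blocking can start at minute 100 and finishes at minute 110.
Actor marking needs all of blocking (finishes minute 110); lens checking (finishes minute 100); camera build (finishes minute 80). That puts its earliest start at minute 110; it finishes at 110 + 53 = minute 163.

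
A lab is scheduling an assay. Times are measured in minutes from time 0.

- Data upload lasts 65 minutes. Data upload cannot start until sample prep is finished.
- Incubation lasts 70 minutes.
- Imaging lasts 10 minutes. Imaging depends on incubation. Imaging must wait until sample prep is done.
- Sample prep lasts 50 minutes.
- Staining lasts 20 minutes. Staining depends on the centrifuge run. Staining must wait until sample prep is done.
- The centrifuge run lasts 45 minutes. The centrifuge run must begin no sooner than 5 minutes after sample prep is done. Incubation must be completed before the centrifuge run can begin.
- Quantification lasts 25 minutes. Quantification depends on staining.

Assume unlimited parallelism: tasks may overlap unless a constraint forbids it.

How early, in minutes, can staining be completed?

135

Incubation has no prerequisites, so it starts at minute 0 and finishes at minute 70.
Sample prep can start immediately at minute 0; it finishes at minute 50.
The centrifuge run has to wait for sample prep (finishes minute 50, plus 5-minute gap → minute 55); incubation (finishes minute 70). The latest of these is minute 70, so the centrifuge run runs minute 70 to 70 + 45 = minute 115.
For staining: the centrifuge run (finishes minute 115); sample prep (finishes minute 50). Taking the maximum gives a start of minute 115, and it finishes at 115 + 20 = minute 135.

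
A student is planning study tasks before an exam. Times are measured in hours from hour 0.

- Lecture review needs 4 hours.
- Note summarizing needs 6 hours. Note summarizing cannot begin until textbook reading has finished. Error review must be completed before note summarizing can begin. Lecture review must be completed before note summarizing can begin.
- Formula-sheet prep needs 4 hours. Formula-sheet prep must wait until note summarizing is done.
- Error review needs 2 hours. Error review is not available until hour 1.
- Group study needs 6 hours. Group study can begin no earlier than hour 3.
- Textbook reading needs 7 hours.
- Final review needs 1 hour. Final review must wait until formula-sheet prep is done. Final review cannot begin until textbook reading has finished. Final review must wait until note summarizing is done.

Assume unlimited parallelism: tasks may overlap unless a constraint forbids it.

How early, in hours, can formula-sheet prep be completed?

17

Error review waits on its own release at hour 1, so it starts at hour 1 and finishes at 1 + 2 = hour 3.
Lecture review can start immediately at hour 0; it finishes at hour 4.
Nothing blocks textbook reading, so it runs from hour 0 to hour 7.
Note summarizing needs all of textbook reading (finishes hour 7); error review (finishes hour 3); lecture review (finishes hour 4). That puts its earliest start at hour 7; it finishes at 7 + 6 = hour 13.
After note summarizing (finishes hour 13), formula-sheet prep can start at hour 13 and finishes at hour 17.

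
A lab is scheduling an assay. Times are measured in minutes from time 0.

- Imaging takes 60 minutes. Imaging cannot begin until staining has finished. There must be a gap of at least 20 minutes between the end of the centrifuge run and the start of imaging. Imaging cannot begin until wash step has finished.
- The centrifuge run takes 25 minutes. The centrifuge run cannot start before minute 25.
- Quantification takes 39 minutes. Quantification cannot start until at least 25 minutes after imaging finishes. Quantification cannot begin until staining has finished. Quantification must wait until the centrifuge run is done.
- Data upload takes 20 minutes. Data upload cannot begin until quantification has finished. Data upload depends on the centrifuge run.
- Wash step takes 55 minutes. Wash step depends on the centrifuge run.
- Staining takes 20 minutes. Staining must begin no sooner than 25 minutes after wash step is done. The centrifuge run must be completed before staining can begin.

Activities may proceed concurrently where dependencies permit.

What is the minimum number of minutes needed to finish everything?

294

After its own release at minute 25, the centrifuge run can start at minute 25 and finishes at minute 50.
Wash step cannot begin until the centrifuge run (finishes minute 50). It runs from minute 50 to 50 + 55 = minute 105.
Staining cannot start until wash step (finishes minute 105, plus 25-minute gap → minute 130); the centrifuge run (finishes minute 50). The controlling bound is minute 130, so staining finishes at 130 + 20 = minute 150.
Imaging has to wait for staining (finishes minute 150); the centrifuge run (finishes minute 50, plus 20-minute gap → minute 70); wash step (finishes minute 105). The latest of these is minute 150, so imaging runs minute 150 to 150 + 60 = minute 210.
Quantification needs all of imaging (finishes minute 210, plus 25-minute gap → minute 235); staining (finishes minute 150); the centrifuge run (finishes minute 50). That puts its earliest start at minute 235; it finishes at 235 + 39 = minute 274.
Data upload has to wait for quantification (finishes minute 274); the centrifuge run (finishes minute 50). The latest of these is minute 274, so data upload runs minute 274 to 274 + 20 = minute 294.
All tasks are finished once the last one completes. Finish times: The centrifuge run at 50, Wash step at 105, Staining at 150, Imaging at 210, Quantification at 274, Data upload at 294. The latest is minute 294.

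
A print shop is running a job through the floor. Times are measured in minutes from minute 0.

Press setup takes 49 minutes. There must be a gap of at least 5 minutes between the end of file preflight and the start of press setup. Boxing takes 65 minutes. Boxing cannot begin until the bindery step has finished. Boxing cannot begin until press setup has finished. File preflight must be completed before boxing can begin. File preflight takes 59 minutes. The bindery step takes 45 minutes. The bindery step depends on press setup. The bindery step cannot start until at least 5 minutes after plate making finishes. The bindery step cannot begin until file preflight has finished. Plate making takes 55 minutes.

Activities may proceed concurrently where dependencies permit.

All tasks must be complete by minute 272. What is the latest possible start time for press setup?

113

Boxing must finish by minute 272; it takes 65 minutes, so it must start by 272 − 65 = minute 207.
The bindery step has to be done before boxing (must start by minute 207). That means finishing by minute 207, i.e. starting by 207 − 45 = minute 162.
Press setup must finish in time for the bindery step (must start by minute 162); boxing (must start by minute 207). The tightest is minute 162, so press setup must start by 162 − 49 = minute 113.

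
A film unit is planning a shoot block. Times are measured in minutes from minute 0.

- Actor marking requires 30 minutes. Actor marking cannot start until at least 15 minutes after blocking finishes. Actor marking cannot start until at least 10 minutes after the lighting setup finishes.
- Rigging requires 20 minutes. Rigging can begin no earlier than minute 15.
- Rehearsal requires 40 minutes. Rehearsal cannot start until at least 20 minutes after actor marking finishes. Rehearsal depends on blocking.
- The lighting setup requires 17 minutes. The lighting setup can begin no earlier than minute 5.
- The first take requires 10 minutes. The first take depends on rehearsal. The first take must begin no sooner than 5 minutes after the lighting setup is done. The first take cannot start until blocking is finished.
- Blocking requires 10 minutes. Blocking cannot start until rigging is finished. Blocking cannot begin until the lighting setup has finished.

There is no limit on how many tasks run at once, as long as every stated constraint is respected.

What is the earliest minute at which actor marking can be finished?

The lighting setup cannot begin until its own release at minute 5. It runs from minute 5 to 5 + 17 = minute 22.
Rigging cannot begin until its own release at minute 15. It runs from minute 15 to 15 + 20 = minute 35.
Blocking cannot start until rigging (finishes minute 35); the lighting setup (finishes minute 22). The controlling bound is minute 35, so blocking finishes at 35 + 10 = minute 45.
Actor marking needs all of blocking (finishes minute 45, plus 15-minute gap → minute 60); the lighting setup (finishes minute 22, plus 10-minute gap → minute 32). That puts its earliest start at minute 60; it finishes at 60 + 30 = minute 90.

90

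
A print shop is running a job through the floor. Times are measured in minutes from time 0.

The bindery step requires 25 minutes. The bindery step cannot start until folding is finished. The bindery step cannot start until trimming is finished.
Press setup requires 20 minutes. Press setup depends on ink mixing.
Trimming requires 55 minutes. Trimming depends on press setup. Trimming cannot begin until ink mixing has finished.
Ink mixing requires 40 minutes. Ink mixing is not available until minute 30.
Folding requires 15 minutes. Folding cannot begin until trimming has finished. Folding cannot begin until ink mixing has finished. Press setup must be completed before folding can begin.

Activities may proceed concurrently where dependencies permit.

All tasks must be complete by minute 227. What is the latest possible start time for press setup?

To finish by minute 227, the bindery step (duration 25) must start no later than minute 202.
Folding feeds into the bindery step (must start by minute 202); so folding must finish by minute 202 and therefore start by minute 187.
Trimming feeds folding (must start by minute 187); the bindery step (must start by minute 202). Taking the minimum, trimming must finish by minute 187 and start by 187 − 55 = minute 132.
For press setup: trimming (must start by minute 132); folding (must start by minute 187). The most restrictive is minute 132; with a 20-minute duration, press setup must start by minute 112.

112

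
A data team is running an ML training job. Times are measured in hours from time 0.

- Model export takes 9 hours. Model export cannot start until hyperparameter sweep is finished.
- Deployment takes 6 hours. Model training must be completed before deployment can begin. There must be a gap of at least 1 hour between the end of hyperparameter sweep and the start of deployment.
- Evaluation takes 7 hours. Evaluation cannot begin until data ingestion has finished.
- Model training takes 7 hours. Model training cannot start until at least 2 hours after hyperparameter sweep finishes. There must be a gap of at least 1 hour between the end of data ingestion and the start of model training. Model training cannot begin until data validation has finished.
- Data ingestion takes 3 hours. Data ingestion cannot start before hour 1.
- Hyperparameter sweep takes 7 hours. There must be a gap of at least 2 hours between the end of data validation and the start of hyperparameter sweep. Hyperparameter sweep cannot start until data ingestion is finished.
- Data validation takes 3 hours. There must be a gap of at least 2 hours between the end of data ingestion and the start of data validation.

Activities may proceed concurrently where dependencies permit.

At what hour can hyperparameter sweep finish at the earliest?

18

Data ingestion cannot begin until its own release at hour 1. It runs from hour 1 to 1 + 3 = hour 4.
Data validation cannot begin until data ingestion (finishes hour 4, plus 2-hour gap → hour 6). It runs from hour 6 to 6 + 3 = hour 9.
Hyperparameter sweep needs all of data validation (finishes hour 9, plus 2-hour gap → hour 11); data ingestion (finishes hour 4). That puts its earliest start at hour 11; it finishes at 11 + 7 = hour 18.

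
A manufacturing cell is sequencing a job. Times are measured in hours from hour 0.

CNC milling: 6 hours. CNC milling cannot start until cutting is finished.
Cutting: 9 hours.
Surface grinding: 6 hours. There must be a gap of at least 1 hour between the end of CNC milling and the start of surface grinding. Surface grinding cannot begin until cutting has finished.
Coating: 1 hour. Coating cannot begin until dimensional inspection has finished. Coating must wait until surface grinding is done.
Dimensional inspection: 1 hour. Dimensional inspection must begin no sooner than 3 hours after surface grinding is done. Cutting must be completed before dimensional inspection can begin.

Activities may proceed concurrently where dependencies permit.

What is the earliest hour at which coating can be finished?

Nothing blocks cutting, so it runs from hour 0 to hour 9.
After cutting (finishes hour 9), CNC milling can start at hour 9 and finishes at hour 15.
For surface grinding: CNC milling (finishes hour 15, plus 1-hour gap → hour 16); cutting (finishes hour 9). Taking the maximum gives a start of hour 16, and it finishes at 16 + 6 = hour 22.
Dimensional inspection cannot start until surface grinding (finishes hour 22, plus 3-hour gap → hour 25); cutting (finishes hour 9). The controlling bound is hour 25, so dimensional inspection finishes at 25 + 1 = hour 26.
Coating has to wait for dimensional inspection (finishes hour 26); surface grinding (finishes hour 22). The latest of these is hour 26, so coating runs hour 26 to 26 + 1 = hour 27.

27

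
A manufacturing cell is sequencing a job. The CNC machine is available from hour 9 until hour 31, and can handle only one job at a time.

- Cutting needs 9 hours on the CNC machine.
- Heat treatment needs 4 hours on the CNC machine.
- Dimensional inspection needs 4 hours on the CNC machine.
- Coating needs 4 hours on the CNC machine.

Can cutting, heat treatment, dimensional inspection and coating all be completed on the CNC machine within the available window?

The CNC machine window is 31 − 9 = 22 hours.
Running back to back, the jobs need 9 + 4 + 4 + 4 = 21 hours on the CNC machine.
Since 21 ≤ 22, they fit within the window.

Yes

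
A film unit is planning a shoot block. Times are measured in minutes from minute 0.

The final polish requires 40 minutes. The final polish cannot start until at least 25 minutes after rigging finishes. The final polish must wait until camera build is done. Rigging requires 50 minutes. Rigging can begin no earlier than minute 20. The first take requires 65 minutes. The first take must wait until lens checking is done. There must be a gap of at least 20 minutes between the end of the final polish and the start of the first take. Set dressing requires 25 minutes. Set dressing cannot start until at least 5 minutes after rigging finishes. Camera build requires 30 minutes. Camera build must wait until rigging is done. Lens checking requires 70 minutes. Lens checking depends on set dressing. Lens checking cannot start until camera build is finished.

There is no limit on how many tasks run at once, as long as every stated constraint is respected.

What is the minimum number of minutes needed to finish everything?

Rigging waits on its own release at minute 20, so it starts at minute 20 and finishes at 20 + 50 = minute 70.
Camera build cannot begin until rigging (finishes minute 70). It runs from minute 70 to 70 + 30 = minute 100.
The final polish cannot start until rigging (finishes minute 70, plus 25-minute gap → minute 95); camera build (finishes minute 100). The controlling bound is minute 100, so the final polish finishes at 100 + 40 = minute 140.
Set dressing waits on rigging (finishes minute 70, plus 5-minute gap → minute 75), so it starts at minute 75 and finishes at 75 + 25 = minute 100.
Lens checking needs all of set dressing (finishes minute 100); camera build (finishes minute 100). That puts its earliest start at minute 100; it finishes at 100 + 70 = minute 170.
The first take has to wait for lens checking (finishes minute 170); the final polish (finishes minute 140, plus 20-minute gap → minute 160). The latest of these is minute 170, so the first take runs minute 170 to 170 + 65 = minute 235.
All tasks are finished once the last one completes. Finish times: Rigging at 70, Set dressing at 100, Camera build at 100, Lens checking at 170, The final polish at 140, The first take at 235. The latest is minute 235.

235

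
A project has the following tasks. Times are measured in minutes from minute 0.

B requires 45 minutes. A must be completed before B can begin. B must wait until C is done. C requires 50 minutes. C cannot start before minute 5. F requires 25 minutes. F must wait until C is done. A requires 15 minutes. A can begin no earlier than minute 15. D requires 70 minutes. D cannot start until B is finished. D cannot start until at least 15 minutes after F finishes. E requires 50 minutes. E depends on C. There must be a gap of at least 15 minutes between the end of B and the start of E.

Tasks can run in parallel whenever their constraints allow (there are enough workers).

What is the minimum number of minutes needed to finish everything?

C waits on its own release at minute 5, so it starts at minute 5 and finishes at 5 + 50 = minute 55.
After C (finishes minute 55), F can start at minute 55 and finishes at minute 80.
A waits on its own release at minute 15, so it starts at minute 15 and finishes at 15 + 15 = minute 30.
B needs all of A (finishes minute 30); C (finishes minute 55). That puts its earliest start at minute 55; it finishes at 55 + 45 = minute 100.
E has to wait for C (finishes minute 55); B (finishes minute 100, plus 15-minute gap → minute 115). The latest of these is minute 115, so E runs minute 115 to 115 + 50 = minute 165.
For D: B (finishes minute 100); F (finishes minute 80, plus 15-minute gap → minute 95). Taking the maximum gives a start of minute 100, and it finishes at 100 + 70 = minute 170.
All tasks are finished once the last one completes. Finish times: A at 30, B at 100, C at 55, D at 170, E at 165, F at 80. The latest is minute 170.

170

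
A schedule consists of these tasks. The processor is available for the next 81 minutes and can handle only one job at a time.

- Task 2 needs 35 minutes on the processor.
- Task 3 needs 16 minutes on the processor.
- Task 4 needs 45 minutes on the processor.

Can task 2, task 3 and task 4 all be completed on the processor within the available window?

Running back to back, the jobs need 35 + 16 + 45 = 96 minutes on the processor.
Since 96 > 81, they cannot all fit.

No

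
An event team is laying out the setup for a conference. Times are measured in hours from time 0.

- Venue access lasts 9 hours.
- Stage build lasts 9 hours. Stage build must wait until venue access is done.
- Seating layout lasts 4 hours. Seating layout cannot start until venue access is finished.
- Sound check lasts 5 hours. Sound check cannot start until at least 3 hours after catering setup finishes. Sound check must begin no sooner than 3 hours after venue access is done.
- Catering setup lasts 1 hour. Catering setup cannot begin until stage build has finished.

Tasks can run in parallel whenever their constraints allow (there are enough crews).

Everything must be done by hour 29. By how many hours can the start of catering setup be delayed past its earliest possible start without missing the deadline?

2

Nothing blocks venue access, so it runs from hour 0 to hour 9.
Stage build cannot begin until venue access (finishes hour 9). It runs from hour 9 to 9 + 9 = hour 18.
Catering setup waits on stage build (finishes hour 18), so it starts at hour 18 and finishes at 18 + 1 = hour 19.

Working backward from the deadline:
Sound check has no dependents, so it just needs to finish by hour 29. Starting by 29 − 5 = hour 24 achieves that.
Catering setup feeds into sound check (must start by hour 24, minus 3-hour gap → hour 21); so catering setup must finish by hour 21 and therefore start by hour 20.
So catering setup can start as early as hour 18 and as late as hour 20, giving 20 − 18 = 2 hours of slack.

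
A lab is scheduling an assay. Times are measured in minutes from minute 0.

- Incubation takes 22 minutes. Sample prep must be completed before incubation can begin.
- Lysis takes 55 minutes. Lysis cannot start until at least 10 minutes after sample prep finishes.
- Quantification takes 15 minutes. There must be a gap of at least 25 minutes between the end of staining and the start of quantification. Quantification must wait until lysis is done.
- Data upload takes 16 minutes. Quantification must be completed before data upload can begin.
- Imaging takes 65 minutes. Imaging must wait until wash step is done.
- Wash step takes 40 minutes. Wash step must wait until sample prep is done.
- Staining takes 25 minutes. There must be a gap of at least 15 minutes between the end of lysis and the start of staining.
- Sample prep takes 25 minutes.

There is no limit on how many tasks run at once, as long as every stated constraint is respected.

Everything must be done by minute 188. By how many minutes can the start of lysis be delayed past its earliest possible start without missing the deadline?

2

Sample prep has no prerequisites, so it starts at minute 0 and finishes at minute 25.
Lysis waits on sample prep (finishes minute 25, plus 10-minute gap → minute 35), so it starts at minute 35 and finishes at 35 + 55 = minute 90.

Working backward from the deadline:
Data upload must finish by minute 188; it takes 16 minutes, so it must start by 188 − 16 = minute 172.
Quantification has to be done before data upload (must start by minute 172). That means finishing by minute 172, i.e. starting by 172 − 15 = minute 157.
Since quantification (must start by minute 157, minus 25-minute gap → minute 132) depends on it, staining must finish by minute 132. Backing off its 25-minute duration gives a latest start of minute 107.
Lysis has several dependents: staining (must start by minute 107, minus 15-minute gap → minute 92); quantification (must start by minute 157). The earliest of those limits is minute 92, so lysis must start by 92 − 55 = minute 37.
So lysis can start as early as minute 35 and as late as minute 37, giving 37 − 35 = 2 minutes of slack.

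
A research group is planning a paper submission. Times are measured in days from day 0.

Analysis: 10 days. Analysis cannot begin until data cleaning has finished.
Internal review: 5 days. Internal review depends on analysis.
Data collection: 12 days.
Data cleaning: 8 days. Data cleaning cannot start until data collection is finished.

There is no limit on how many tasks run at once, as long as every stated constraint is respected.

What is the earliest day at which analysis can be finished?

30

Data collection has no prerequisites, so it starts at day 0 and finishes at day 12.
Data cleaning cannot begin until data collection (finishes day 12). It runs from day 12 to 12 + 8 = day 20.
Analysis waits on data cleaning (finishes day 20), so it starts at day 20 and finishes at 20 + 10 = day 30.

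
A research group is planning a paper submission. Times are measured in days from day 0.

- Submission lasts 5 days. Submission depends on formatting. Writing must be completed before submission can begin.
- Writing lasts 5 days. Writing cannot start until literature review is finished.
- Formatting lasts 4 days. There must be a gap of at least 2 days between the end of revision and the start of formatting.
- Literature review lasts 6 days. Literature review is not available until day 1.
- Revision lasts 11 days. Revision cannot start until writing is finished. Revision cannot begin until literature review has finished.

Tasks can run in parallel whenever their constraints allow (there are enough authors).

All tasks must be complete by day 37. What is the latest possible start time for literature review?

To finish by day 37, submission (duration 5) must start no later than day 32.
Since submission (must start by day 32) depends on it, formatting must finish by day 32. Backing off its 4-day duration gives a latest start of day 28.
Revision feeds into formatting (must start by day 28, minus 2-day gap → day 26); so revision must finish by day 26 and therefore start by day 15.
Writing has several dependents: revision (must start by day 15); submission (must start by day 32). The earliest of those limits is day 15, so writing must start by 15 − 5 = day 10.
For literature review: writing (must start by day 10); revision (must start by day 15). The most restrictive is day 10; with a 6-day duration, literature review must start by day 4.

4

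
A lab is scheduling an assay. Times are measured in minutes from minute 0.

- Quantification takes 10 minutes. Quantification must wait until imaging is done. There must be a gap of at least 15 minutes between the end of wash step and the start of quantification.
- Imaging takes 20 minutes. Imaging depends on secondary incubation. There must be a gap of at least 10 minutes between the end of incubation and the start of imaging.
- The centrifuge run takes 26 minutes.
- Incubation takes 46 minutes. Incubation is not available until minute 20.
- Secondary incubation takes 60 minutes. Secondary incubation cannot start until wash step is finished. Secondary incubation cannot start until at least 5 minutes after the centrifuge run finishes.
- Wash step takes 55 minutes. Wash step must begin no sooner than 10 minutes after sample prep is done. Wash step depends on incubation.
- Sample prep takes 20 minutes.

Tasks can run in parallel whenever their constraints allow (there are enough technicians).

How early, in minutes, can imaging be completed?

Nothing blocks the centrifuge run, so it runs from minute 0 to minute 26.
Incubation waits on its own release at minute 20, so it starts at minute 20 and finishes at 20 + 46 = minute 66.
Sample prep has no prerequisites, so it starts at minute 0 and finishes at minute 20.
Wash step cannot start until sample prep (finishes minute 20, plus 10-minute gap → minute 30); incubation (finishes minute 66). The controlling bound is minute 66, so wash step finishes at 66 + 55 = minute 121.
Secondary incubation cannot start until wash step (finishes minute 121); the centrifuge run (finishes minute 26, plus 5-minute gap → minute 31). The controlling bound is minute 121, so secondary incubation finishes at 121 + 60 = minute 181.
Imaging needs all of secondary incubation (finishes minute 181); incubation (finishes minute 66, plus 10-minute gap → minute 76). That puts its earliest start at minute 181; it finishes at 181 + 20 = minute 201.

201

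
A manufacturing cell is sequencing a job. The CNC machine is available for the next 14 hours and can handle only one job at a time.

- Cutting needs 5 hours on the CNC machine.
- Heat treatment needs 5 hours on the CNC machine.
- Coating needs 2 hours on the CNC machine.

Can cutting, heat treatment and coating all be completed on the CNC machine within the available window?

Running back to back, the jobs need 5 + 5 + 2 = 12 hours on the CNC machine.
Since 12 ≤ 14, they fit within the window.

Yes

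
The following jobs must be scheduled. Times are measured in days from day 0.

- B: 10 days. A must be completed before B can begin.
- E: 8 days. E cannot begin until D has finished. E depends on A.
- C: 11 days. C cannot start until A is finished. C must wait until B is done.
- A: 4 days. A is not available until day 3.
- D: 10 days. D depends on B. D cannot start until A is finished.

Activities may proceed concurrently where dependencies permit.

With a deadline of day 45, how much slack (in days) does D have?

10

A cannot begin until its own release at day 3. It runs from day 3 to 3 + 4 = day 7.
B waits on A (finishes day 7), so it starts at day 7 and finishes at 7 + 10 = day 17.
For D: B (finishes day 17); A (finishes day 7). Taking the maximum gives a start of day 17, and it finishes at 17 + 10 = day 27.

Working backward from the deadline:
E must finish by day 45; it takes 8 days, so it must start by 45 − 8 = day 37.
D feeds into E (must start by day 37); so D must finish by day 37 and therefore start by day 27.
So D can start as early as day 17 and as late as day 27, giving 27 − 17 = 10 days of slack.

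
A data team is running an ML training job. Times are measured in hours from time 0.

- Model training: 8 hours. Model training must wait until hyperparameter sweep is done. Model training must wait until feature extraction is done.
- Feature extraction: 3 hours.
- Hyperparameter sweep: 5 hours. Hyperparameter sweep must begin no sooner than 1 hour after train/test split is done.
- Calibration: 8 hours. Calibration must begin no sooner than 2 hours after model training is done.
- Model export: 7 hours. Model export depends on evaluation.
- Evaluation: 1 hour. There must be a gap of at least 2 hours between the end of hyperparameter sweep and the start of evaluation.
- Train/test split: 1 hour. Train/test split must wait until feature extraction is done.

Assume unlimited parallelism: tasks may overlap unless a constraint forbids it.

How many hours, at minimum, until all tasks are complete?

Nothing blocks feature extraction, so it runs from hour 0 to hour 3.
Train/test split waits on feature extraction (finishes hour 3), so it starts at hour 3 and finishes at 3 + 1 = hour 4.
After train/test split (finishes hour 4, plus 1-hour gap → hour 5), hyperparameter sweep can start at hour 5 and finishes at hour 10.
After hyperparameter sweep (finishes hour 10, plus 2-hour gap → hour 12), evaluation can start at hour 12 and finishes at hour 13.
Model export cannot begin until evaluation (finishes hour 13). It runs from hour 13 to 13 + 7 = hour 20.
Model training cannot start until hyperparameter sweep (finishes hour 10); feature extraction (finishes hour 3). The controlling bound is hour 10, so model training finishes at 10 + 8 = hour 18.
Calibration cannot begin until model training (finishes hour 18, plus 2-hour gap → hour 20). It runs from hour 20 to 20 + 8 = hour 28.
All tasks are finished once the last one completes. Finish times: Feature extraction at 3, Train/test split at 4, Hyperparameter sweep at 10, Model training at 18, Evaluation at 13, Calibration at 28, Model export at 20. The latest is hour 28.

28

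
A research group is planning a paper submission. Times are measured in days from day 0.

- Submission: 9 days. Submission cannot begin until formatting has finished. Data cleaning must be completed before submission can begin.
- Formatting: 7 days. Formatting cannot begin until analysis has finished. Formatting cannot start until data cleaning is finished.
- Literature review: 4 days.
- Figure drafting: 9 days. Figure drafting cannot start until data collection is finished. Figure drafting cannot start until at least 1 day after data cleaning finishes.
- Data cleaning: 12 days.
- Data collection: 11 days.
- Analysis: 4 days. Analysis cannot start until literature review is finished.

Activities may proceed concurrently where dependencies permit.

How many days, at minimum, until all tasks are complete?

Data cleaning has no prerequisites, so it starts at day 0 and finishes at day 12.
Data collection has no prerequisites, so it starts at day 0 and finishes at day 11.
Figure drafting has to wait for data collection (finishes day 11); data cleaning (finishes day 12, plus 1-day gap → day 13). The latest of these is day 13, so figure drafting runs day 13 to 13 + 9 = day 22.
Nothing blocks literature review, so it runs from day 0 to day 4.
Analysis waits on literature review (finishes day 4), so it starts at day 4 and finishes at 4 + 4 = day 8.
Formatting has to wait for analysis (finishes day 8); data cleaning (finishes day 12). The latest of these is day 12, so formatting runs day 12 to 12 + 7 = day 19.
Submission cannot start until formatting (finishes day 19); data cleaning (finishes day 12). The controlling bound is day 19, so submission finishes at 19 + 9 = day 28.
All tasks are finished once the last one completes. Finish times: Literature review at 4, Data collection at 11, Data cleaning at 12, Analysis at 8, Figure drafting at 22, Formatting at 19, Submission at 28. The latest is day 28.

28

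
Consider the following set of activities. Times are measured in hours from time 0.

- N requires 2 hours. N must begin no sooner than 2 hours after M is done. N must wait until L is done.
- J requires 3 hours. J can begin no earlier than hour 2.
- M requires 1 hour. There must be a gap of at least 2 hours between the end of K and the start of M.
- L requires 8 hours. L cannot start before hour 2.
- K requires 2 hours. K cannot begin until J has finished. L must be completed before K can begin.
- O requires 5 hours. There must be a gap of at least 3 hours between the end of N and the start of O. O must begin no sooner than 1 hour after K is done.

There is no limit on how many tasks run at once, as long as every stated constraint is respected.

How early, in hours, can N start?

17

L cannot begin until its own release at hour 2. It runs from hour 2 to 2 + 8 = hour 10.
After its own release at hour 2, J can start at hour 2 and finishes at hour 5.
K needs all of J (finishes hour 5); L (finishes hour 10). That puts its earliest start at hour 10; it finishes at 10 + 2 = hour 12.
M waits on K (finishes hour 12, plus 2-hour gap → hour 14), so it starts at hour 14 and finishes at 14 + 1 = hour 15.
N waits on M (finishes hour 15, plus 2-hour gap → hour 17); L (finishes hour 10). The latest of these is hour 17, which is the earliest N can start.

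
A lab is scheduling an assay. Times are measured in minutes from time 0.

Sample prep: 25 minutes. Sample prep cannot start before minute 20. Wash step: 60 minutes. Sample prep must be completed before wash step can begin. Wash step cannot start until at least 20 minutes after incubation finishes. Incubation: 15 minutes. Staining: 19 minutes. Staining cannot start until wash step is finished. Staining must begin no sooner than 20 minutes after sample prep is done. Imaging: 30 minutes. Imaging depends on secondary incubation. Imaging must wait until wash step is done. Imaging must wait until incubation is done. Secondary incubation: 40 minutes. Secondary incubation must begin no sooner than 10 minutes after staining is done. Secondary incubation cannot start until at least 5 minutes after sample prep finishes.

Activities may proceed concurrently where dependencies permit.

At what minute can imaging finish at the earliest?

Incubation can start immediately at minute 0; it finishes at minute 15.
After its own release at minute 20, sample prep can start at minute 20 and finishes at minute 45.
Wash step cannot start until sample prep (finishes minute 45); incubation (finishes minute 15, plus 20-minute gap → minute 35). The controlling bound is minute 45, so wash step finishes at 45 + 60 = minute 105.
Staining needs all of wash step (finishes minute 105); sample prep (finishes minute 45, plus 20-minute gap → minute 65). That puts its earliest start at minute 105; it finishes at 105 + 19 = minute 124.
Secondary incubation needs all of staining (finishes minute 124, plus 10-minute gap → minute 134); sample prep (finishes minute 45, plus 5-minute gap → minute 50). That puts its earliest start at minute 134; it finishes at 134 + 40 = minute 174.
Imaging has to wait for secondary incubation (finishes minute 174); wash step (finishes minute 105); incubation (finishes minute 15). The latest of these is minute 174, so imaging runs minute 174 to 174 + 30 = minute 204.

204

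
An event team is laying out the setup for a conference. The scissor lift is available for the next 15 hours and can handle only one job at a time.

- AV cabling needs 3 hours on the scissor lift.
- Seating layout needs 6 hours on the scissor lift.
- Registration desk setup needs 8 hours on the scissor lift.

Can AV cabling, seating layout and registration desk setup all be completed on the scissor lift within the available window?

No

Running back to back, the jobs need 3 + 6 + 8 = 17 hours on the scissor lift.
Since 17 > 15, they cannot all fit.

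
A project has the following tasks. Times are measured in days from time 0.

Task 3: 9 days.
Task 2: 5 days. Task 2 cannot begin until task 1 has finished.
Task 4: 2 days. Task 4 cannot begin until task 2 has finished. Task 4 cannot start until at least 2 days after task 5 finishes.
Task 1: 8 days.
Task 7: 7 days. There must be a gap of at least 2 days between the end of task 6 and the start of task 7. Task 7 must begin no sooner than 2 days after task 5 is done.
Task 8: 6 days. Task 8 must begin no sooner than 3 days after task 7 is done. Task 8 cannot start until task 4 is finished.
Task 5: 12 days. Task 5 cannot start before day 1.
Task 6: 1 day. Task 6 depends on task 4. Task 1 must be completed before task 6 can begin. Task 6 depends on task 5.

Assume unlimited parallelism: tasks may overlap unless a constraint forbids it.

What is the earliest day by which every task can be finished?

36

Task 5 waits on its own release at day 1, so it starts at day 1 and finishes at 1 + 12 = day 13.
Task 3 has no prerequisites, so it starts at day 0 and finishes at day 9.
Nothing blocks task 1, so it runs from day 0 to day 8.
Task 2 cannot begin until task 1 (finishes day 8). It runs from day 8 to 8 + 5 = day 13.
Task 4 has to wait for task 2 (finishes day 13); task 5 (finishes day 13, plus 2-day gap → day 15). The latest of these is day 15, so task 4 runs day 15 to 15 + 2 = day 17.
Task 6 needs all of task 4 (finishes day 17); task 1 (finishes day 8); task 5 (finishes day 13). That puts its earliest start at day 17; it finishes at 17 + 1 = day 18.
Task 7 needs all of task 6 (finishes day 18, plus 2-day gap → day 20); task 5 (finishes day 13, plus 2-day gap → day 15). That puts its earliest start at day 20; it finishes at 20 + 7 = day 27.
Task 8 cannot start until task 7 (finishes day 27, plus 3-day gap → day 30); task 4 (finishes day 17). The controlling bound is day 30, so task 8 finishes at 30 + 6 = day 36.
All tasks are finished once the last one completes. Finish times: Task 1 at 8, Task 2 at 13, Task 3 at 9, Task 4 at 17, Task 5 at 13, Task 6 at 18, Task 7 at 27, Task 8 at 36. The latest is day 36.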